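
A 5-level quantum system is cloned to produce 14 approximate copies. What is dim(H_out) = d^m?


Output space = H^(tensor 14) where dim(H) = 5
dim = 5^14
= 25 (after 2 factors)
= 125 (after 3 factors)
= 625 (after 4 factors)
= 3125 (after 5 factors)
= 15625 (after 6 factors)
= 78125 (after 7 factors)
= 390625 (after 8 factors)
= 1953125 (after 9 factors)
= 9765625 (after 10 factors)
= 48828125 (after 11 factors)
= 244140625 (after 12 factors)
= 1220703125 (after 13 factors)
= 6103515625 (after 14 factors)
= 6103515625

6103515625


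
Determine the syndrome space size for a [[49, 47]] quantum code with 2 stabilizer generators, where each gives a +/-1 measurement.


Each stabilizer generator gives a binary (+1 or -1) measurement outcome.
With 2 independent generators:
Total syndromes = 2^2
= 4

4


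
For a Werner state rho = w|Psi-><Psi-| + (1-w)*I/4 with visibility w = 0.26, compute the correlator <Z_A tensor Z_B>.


|Psi-> = (|01> - |10>)/sqrt(2)
For the pure Bell state, <Z_A Z_B> = -1 (Bell-state Pauli correlator).
The maximally-mixed part I/4 has tr(I/4 * P tensor P) = 0 for any traceless Pauli P.
So <Z_A Z_B>_rho = w * (-1) + (1 - w) * 0
= 0.26 * (-1)
= -0.2600

-0.2600


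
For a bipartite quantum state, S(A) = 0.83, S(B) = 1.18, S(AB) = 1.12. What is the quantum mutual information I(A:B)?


I(A:B) = S(A) + S(B) - S(AB)
= 0.83 + 1.18 - 1.12
= 0.8900

0.8900


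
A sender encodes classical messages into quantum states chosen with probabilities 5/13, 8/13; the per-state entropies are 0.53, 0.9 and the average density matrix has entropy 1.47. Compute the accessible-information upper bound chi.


chi = S(rho) - sum_i p_i * S(rho_i)
Weighted entropy = 5/13 * 0.53 + 8/13 * 0.9
= 0.7577
chi = 1.47 - 0.7577
= 0.7123

0.7123


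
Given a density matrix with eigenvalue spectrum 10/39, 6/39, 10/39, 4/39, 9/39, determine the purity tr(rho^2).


tr(rho^2) = sum of eigenvalues squared
= (10/39)^2 + (6/39)^2 + (10/39)^2 + (4/39)^2 + (9/39)^2
= (100 + 36 + 100 + 16 + 81) / 1521
= 333/1521
= 0.2189

0.2189


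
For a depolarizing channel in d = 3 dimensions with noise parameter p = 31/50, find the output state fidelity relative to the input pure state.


F = (1-p) + p/d
= (1 - 0.6200) + 0.6200/3
= 0.3800 + 0.2067
= 0.5867

0.5867


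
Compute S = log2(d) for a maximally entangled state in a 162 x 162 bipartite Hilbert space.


For a maximally entangled state in d x d:
S = log2(d) = log2(162)
= 7.3399

7.3399


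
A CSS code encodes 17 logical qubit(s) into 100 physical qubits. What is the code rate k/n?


Code rate R = k/n
= 17/100
= 0.1700

0.1700


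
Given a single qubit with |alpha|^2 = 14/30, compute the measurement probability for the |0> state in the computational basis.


|alpha|^2 = 14/30 = 0.4667
|beta|^2 = 1 - 14/30 = 16/30 = 0.5333
P(|0>) = |alpha|^2 = 0.4667

0.4667


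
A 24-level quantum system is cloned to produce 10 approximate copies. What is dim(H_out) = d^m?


Output space = H^(tensor 10) where dim(H) = 24
dim = 24^10
= 576 (after 2 factors)
= 13824 (after 3 factors)
= 331776 (after 4 factors)
= 7962624 (after 5 factors)
= 191102976 (after 6 factors)
= 4586471424 (after 7 factors)
= 110075314176 (after 8 factors)
= 2641807540224 (after 9 factors)
= 63403380965376 (after 10 factors)
= 63403380965376

63403380965376


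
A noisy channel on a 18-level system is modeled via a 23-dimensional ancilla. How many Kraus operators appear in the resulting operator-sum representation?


Tracing out the environment in an orthonormal basis {|i>_E} gives Kraus operators K_i = <i|_E U |0>_E.
Number of Kraus operators = dim(H_env) = d_env
= 23

23


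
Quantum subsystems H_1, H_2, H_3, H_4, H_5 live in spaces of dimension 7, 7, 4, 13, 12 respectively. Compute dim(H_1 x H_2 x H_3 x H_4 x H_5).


dim(H_1 x H_2 x H_3 x H_4 x H_5) = 7 * 7 * 4 * 13 * 12
= 49 * 4 * 13 * 12
= 196 * 13 * 12
= 2548 * 12
= 30576

30576


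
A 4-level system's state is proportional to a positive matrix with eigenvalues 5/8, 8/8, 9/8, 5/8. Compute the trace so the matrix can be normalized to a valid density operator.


tr(M) = sum of eigenvalues
= 5/8 + 8/8 + 9/8 + 5/8
= 27/8
= 3.3750

3.3750


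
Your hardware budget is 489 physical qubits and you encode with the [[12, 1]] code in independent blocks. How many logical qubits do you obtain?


Each code block uses 12 physical qubits for 1 logical qubit(s).
Number of complete blocks = floor(489 / 12) = 40
Logical qubits = 40 * 1
= 40

40


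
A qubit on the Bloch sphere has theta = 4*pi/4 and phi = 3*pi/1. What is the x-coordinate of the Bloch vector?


theta = 3.1416, phi = 9.4248
r_x = sin(theta)*cos(phi) = 0.0000 * -1.0000
r_x = 0.0000

0.0000


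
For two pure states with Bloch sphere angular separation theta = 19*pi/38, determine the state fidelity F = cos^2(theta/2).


For states separated by angle theta on Bloch sphere:
F = cos^2(theta/2)
theta = 19*pi/38 = 1.5708
theta/2 = 0.7854
cos(theta/2) = 0.7071
F = 0.5000

0.5000


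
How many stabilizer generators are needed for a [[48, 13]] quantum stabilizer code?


For an [[n,k]] stabilizer code:
Number of stabilizer generators = n - k
= 48 - 13
= 35

35


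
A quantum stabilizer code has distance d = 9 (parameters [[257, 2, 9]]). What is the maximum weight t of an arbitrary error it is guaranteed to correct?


Code parameters: [[257, 2, 9]], distance d = 9.
Number of correctable errors = floor((d-1)/2)
= floor((9 - 1)/2)
= floor(8/2)
= 4

4


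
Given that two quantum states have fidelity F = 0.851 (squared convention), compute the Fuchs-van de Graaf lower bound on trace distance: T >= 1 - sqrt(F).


Fuchs-van de Graaf (squared-fidelity convention): 1 - sqrt(F) <= T <= sqrt(1 - F).
Lower bound: T >= 1 - sqrt(F)
sqrt(F) = sqrt(0.851) = 0.9225
T >= 1 - 0.9225
T >= 0.0775

0.0775


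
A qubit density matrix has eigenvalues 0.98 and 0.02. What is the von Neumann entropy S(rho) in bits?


S = -p*log2(p) - (1-p)*log2(1-p)
p = 0.9800, 1-p = 0.0200
= -0.9800 * log2(0.9800) - 0.0200 * log2(0.0200)
= -(-0.0286) - (-0.1129)
= 0.1414

0.1414


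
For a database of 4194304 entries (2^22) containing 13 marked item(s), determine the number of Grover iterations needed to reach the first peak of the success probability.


After j Grover iterations the success probability is P(j) = sin^2((2j+1)*theta), where sin(theta) = sqrt(k/N).
N = 2^22 = 4194304, k = 13
sin(theta) = sqrt(k/N) = 0.001760523084
theta = arcsin(sqrt(k/N)) = 0.001760523993 rad
P(j) reaches its first maximum when (2j+1)*theta is as close as possible to pi/2, i.e. j = round(pi/(4*theta) - 1/2).
pi/(4*theta) - 1/2 = 445.6161
(For comparison, the common estimate pi/4 * sqrt(N/k) = 446.1164; the exact maximiser is used here.)
Optimal iterations = 446

446


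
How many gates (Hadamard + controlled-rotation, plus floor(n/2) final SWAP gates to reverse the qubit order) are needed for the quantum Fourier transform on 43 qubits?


Hadamard gates: 43
Controlled rotations: n*(n-1)/2 = 43*42/2 = 903
SWAP gates: floor(n/2) = floor(43/2) = 21
Total = 43 + 903 + 21
= 967

967


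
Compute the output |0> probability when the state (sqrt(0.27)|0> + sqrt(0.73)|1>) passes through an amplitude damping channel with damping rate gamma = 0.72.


For amplitude damping with parameter gamma on state sqrt(a)|0> + sqrt(b)|1>:
alpha^2 = 0.27, beta^2 = 0.73
P(|0>) = alpha^2 + gamma * beta^2
= 0.27 + 0.72 * 0.73
= 0.27 + 0.5256
= 0.7956

0.7956


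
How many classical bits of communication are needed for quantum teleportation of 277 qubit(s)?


Quantum teleportation requires 2 classical bits per qubit teleported.
277 qubit(s) -> 2 * 277 = 554 classical bits

554


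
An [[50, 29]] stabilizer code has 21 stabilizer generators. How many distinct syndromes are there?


Each stabilizer generator gives a binary (+1 or -1) measurement outcome.
With 21 independent generators:
Total syndromes = 2^21
= 2097152

2097152


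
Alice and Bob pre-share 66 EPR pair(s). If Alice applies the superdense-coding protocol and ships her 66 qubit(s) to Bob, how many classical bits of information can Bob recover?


Superdense coding allows 2 classical bits per shared entangled pair.
66 pair(s) -> 2 * 66 = 132 classical bits

132


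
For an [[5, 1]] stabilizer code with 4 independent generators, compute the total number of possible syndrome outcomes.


Each stabilizer generator gives a binary (+1 or -1) measurement outcome.
With 4 independent generators:
Total syndromes = 2^4
= 16

16


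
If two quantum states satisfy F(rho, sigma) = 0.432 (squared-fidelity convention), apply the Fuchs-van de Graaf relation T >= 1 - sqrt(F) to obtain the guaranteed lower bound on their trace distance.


Fuchs-van de Graaf (squared-fidelity convention): 1 - sqrt(F) <= T <= sqrt(1 - F).
Lower bound: T >= 1 - sqrt(F)
sqrt(F) = sqrt(0.432) = 0.6573
T >= 1 - 0.6573
T >= 0.3427

0.3427


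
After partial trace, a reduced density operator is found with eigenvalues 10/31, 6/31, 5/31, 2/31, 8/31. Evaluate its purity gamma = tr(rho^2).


tr(rho^2) = sum of eigenvalues squared
= (10/31)^2 + (6/31)^2 + (5/31)^2 + (2/31)^2 + (8/31)^2
= (100 + 36 + 25 + 4 + 64) / 961
= 229/961
= 0.2383

0.2383


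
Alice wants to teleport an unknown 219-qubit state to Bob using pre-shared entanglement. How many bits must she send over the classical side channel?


Quantum teleportation requires 2 classical bits per qubit teleported.
219 qubit(s) -> 2 * 219 = 438 classical bits

438


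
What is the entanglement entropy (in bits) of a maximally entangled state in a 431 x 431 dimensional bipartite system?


For a maximally entangled state in d x d:
S = log2(d) = log2(431)
= 8.7515

8.7515


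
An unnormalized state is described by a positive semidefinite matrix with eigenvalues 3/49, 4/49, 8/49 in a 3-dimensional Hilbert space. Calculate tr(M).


tr(M) = sum of eigenvalues
= 3/49 + 4/49 + 8/49
= 15/49
= 0.3061

0.3061


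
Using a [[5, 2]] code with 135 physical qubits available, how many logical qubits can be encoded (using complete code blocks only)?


Each code block uses 5 physical qubits for 2 logical qubit(s).
Number of complete blocks = floor(135 / 5) = 27
Logical qubits = 27 * 2
= 54

54


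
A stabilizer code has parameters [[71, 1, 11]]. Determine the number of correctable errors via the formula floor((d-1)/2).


Code parameters: [[71, 1, 11]], distance d = 11.
Number of correctable errors = floor((d-1)/2)
= floor((11 - 1)/2)
= floor(10/2)
= 5

5


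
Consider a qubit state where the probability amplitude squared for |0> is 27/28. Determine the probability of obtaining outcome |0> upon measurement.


|alpha|^2 = 27/28 = 0.9643
|beta|^2 = 1 - 27/28 = 1/28 = 0.0357
P(|0>) = |alpha|^2 = 0.9643

0.9643


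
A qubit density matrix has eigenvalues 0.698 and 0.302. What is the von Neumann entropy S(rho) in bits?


S = -p*log2(p) - (1-p)*log2(1-p)
p = 0.6980, 1-p = 0.3020
= -0.6980 * log2(0.6980) - 0.3020 * log2(0.3020)
= -(-0.3621) - (-0.5217)
= 0.8837

0.8837


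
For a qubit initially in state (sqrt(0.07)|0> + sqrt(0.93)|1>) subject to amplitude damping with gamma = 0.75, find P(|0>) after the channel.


For amplitude damping with parameter gamma on state sqrt(a)|0> + sqrt(b)|1>:
alpha^2 = 0.07, beta^2 = 0.93
P(|0>) = alpha^2 + gamma * beta^2
= 0.07 + 0.75 * 0.93
= 0.07 + 0.6975
= 0.7675

0.7675


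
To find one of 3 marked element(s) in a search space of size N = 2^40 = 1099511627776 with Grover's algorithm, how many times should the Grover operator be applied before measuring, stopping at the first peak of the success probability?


After j Grover iterations the success probability is P(j) = sin^2((2j+1)*theta), where sin(theta) = sqrt(k/N).
N = 2^40 = 1099511627776, k = 3
sin(theta) = sqrt(k/N) = 1.65181237e-06
theta = arcsin(sqrt(k/N)) = 1.65181237e-06 rad
P(j) reaches its first maximum when (2j+1)*theta is as close as possible to pi/2, i.e. j = round(pi/(4*theta) - 1/2).
pi/(4*theta) - 1/2 = 475476.1205
(For comparison, the common estimate pi/4 * sqrt(N/k) = 475476.6205; the exact maximiser is used here.)
Optimal iterations = 475476

475476


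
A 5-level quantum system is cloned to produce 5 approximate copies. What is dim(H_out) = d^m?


Output space = H^(tensor 5) where dim(H) = 5
dim = 5^5
= 25 (after 2 factors)
= 125 (after 3 factors)
= 625 (after 4 factors)
= 3125 (after 5 factors)
= 3125

3125


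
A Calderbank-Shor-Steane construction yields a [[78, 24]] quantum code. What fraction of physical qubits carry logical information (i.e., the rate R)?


Code rate R = k/n
= 24/78
= 0.3077

0.3077


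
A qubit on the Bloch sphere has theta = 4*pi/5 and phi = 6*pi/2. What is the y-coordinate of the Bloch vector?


theta = 2.5133, phi = 9.4248
r_y = sin(theta)*sin(phi) = 0.5878 * 0.0000
r_y = 0.0000

0.0000


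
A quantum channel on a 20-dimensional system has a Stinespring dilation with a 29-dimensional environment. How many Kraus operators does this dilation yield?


Tracing out the environment in an orthonormal basis {|i>_E} gives Kraus operators K_i = <i|_E U |0>_E.
Number of Kraus operators = dim(H_env) = d_env
= 29

29


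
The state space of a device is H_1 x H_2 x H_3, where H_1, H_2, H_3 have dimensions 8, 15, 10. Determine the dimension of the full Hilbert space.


dim(H_1 x H_2 x H_3) = 8 * 15 * 10
= 120 * 10
= 1200

1200


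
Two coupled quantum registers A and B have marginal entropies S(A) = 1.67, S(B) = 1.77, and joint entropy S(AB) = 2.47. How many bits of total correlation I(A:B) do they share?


I(A:B) = S(A) + S(B) - S(AB)
= 1.67 + 1.77 - 2.47
= 0.9700

0.9700


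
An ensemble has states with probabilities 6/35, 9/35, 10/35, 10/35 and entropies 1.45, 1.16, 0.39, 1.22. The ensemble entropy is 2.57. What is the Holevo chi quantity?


chi = S(rho) - sum_i p_i * S(rho_i)
Weighted entropy = 6/35 * 1.45 + 9/35 * 1.16 + 10/35 * 0.39 + 10/35 * 1.22
= 1.0069
chi = 2.57 - 1.0069
= 1.5631

1.5631


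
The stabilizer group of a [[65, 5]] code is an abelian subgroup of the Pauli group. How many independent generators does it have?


For an [[n,k]] stabilizer code:
Number of stabilizer generators = n - k
= 65 - 5
= 60

60


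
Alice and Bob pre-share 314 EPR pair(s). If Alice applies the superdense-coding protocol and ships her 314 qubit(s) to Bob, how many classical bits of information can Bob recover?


Superdense coding allows 2 classical bits per shared entangled pair.
314 pair(s) -> 2 * 314 = 628 classical bits

628


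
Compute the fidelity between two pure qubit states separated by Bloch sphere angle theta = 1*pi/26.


For states separated by angle theta on Bloch sphere:
F = cos^2(theta/2)
theta = 1*pi/26 = 0.1208
theta/2 = 0.0604
cos(theta/2) = 0.9982
F = 0.9964

0.9964


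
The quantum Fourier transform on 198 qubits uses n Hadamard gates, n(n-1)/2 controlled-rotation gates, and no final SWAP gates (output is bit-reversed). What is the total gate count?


Hadamard gates: 198
Controlled rotations: n*(n-1)/2 = 198*197/2 = 19503
SWAP gates: 0 (omitted)
Total = 198 + 19503
= 19701

19701


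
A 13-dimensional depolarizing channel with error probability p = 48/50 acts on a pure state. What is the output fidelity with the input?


F = (1-p) + p/d
= (1 - 0.9600) + 0.9600/13
= 0.0400 + 0.0738
= 0.1138

0.1138


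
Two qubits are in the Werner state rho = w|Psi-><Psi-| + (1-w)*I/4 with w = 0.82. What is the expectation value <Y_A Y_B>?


|Psi-> = (|01> - |10>)/sqrt(2)
For the pure Bell state, <Y_A Y_B> = -1 (Bell-state Pauli correlator).
The maximally-mixed part I/4 has tr(I/4 * P tensor P) = 0 for any traceless Pauli P.
So <Y_A Y_B>_rho = w * (-1) + (1 - w) * 0
= 0.82 * (-1)
= -0.8200

-0.8200


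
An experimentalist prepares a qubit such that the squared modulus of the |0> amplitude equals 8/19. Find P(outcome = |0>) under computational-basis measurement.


|alpha|^2 = 8/19 = 0.4211
|beta|^2 = 1 - 8/19 = 11/19 = 0.5789
P(|0>) = |alpha|^2 = 0.4211

0.4211


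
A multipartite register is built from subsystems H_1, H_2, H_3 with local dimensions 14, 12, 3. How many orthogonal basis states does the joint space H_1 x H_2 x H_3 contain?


dim(H_1 x H_2 x H_3) = 14 * 12 * 3
= 168 * 3
= 504

504


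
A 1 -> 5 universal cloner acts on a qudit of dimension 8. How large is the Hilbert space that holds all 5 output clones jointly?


Output space = H^(tensor 5) where dim(H) = 8
dim = 8^5
= 64 (after 2 factors)
= 512 (after 3 factors)
= 4096 (after 4 factors)
= 32768 (after 5 factors)
= 32768

32768


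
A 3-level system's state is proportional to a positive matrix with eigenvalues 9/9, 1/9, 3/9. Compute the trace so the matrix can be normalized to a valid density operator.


tr(M) = sum of eigenvalues
= 9/9 + 1/9 + 3/9
= 13/9
= 1.4444

1.4444


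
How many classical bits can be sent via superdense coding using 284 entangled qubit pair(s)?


Superdense coding allows 2 classical bits per shared entangled pair.
284 pair(s) -> 2 * 284 = 568 classical bits

568


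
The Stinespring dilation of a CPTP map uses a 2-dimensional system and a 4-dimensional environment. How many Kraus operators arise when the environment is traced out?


Tracing out the environment in an orthonormal basis {|i>_E} gives Kraus operators K_i = <i|_E U |0>_E.
Number of Kraus operators = dim(H_env) = d_env
= 4

4


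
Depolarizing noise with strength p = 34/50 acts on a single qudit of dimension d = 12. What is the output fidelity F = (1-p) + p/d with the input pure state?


F = (1-p) + p/d
= (1 - 0.6800) + 0.6800/12
= 0.3200 + 0.0567
= 0.3767

0.3767


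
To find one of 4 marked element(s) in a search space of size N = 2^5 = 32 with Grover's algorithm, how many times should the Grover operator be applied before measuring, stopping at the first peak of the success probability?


After j Grover iterations the success probability is P(j) = sin^2((2j+1)*theta), where sin(theta) = sqrt(k/N).
N = 2^5 = 32, k = 4
sin(theta) = sqrt(k/N) = 0.3535533906
theta = arcsin(sqrt(k/N)) = 0.3613671239 rad
P(j) reaches its first maximum when (2j+1)*theta is as close as possible to pi/2, i.e. j = round(pi/(4*theta) - 1/2).
pi/(4*theta) - 1/2 = 1.6734
(For comparison, the common estimate pi/4 * sqrt(N/k) = 2.2214; the exact maximiser is used here.)
Optimal iterations = 2

2


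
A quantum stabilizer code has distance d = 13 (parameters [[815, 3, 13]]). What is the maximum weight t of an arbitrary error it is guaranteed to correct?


Code parameters: [[815, 3, 13]], distance d = 13.
Number of correctable errors = floor((d-1)/2)
= floor((13 - 1)/2)
= floor(12/2)
= 6

6


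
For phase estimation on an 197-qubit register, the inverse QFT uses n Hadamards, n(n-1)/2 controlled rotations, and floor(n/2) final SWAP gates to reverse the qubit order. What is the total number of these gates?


Hadamard gates: 197
Controlled rotations: n*(n-1)/2 = 197*196/2 = 19306
SWAP gates: floor(n/2) = floor(197/2) = 98
Total = 197 + 19306 + 98
= 19601

19601


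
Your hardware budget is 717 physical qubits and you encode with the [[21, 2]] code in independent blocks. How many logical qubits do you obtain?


Each code block uses 21 physical qubits for 2 logical qubit(s).
Number of complete blocks = floor(717 / 21) = 34
Logical qubits = 34 * 2
= 68

68


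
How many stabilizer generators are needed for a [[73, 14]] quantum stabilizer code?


For an [[n,k]] stabilizer code:
Number of stabilizer generators = n - k
= 73 - 14
= 59

59


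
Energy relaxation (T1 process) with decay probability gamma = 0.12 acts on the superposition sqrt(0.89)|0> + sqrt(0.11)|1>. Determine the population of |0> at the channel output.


For amplitude damping with parameter gamma on state sqrt(a)|0> + sqrt(b)|1>:
alpha^2 = 0.89, beta^2 = 0.11
P(|0>) = alpha^2 + gamma * beta^2
= 0.89 + 0.12 * 0.11
= 0.89 + 0.0132
= 0.9032

0.9032


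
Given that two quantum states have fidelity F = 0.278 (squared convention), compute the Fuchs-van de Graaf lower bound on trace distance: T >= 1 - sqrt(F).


Fuchs-van de Graaf (squared-fidelity convention): 1 - sqrt(F) <= T <= sqrt(1 - F).
Lower bound: T >= 1 - sqrt(F)
sqrt(F) = sqrt(0.278) = 0.5273
T >= 1 - 0.5273
T >= 0.4727

0.4727


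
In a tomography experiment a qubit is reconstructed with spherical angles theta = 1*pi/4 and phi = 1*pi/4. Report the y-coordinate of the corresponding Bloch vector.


theta = 0.7854, phi = 0.7854
r_y = sin(theta)*sin(phi) = 0.7071 * 0.7071
r_y = 0.5000

0.5000


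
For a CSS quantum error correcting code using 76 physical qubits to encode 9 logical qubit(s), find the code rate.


Code rate R = k/n
= 9/76
= 0.1184

0.1184


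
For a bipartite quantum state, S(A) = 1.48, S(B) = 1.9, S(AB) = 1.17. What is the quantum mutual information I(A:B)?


I(A:B) = S(A) + S(B) - S(AB)
= 1.48 + 1.9 - 1.17
= 2.2100

2.2100


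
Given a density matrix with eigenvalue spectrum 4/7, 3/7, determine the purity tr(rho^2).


tr(rho^2) = sum of eigenvalues squared
= (4/7)^2 + (3/7)^2
= (16 + 9) / 49
= 25/49
= 0.5102

0.5102


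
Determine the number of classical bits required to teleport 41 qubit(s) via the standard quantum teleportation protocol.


Quantum teleportation requires 2 classical bits per qubit teleported.
41 qubit(s) -> 2 * 41 = 82 classical bits

82


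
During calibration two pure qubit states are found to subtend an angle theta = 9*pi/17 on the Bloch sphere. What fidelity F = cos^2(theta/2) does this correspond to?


For states separated by angle theta on Bloch sphere:
F = cos^2(theta/2)
theta = 9*pi/17 = 1.6632
theta/2 = 0.8316
cos(theta/2) = 0.6737
F = 0.4539

0.4539


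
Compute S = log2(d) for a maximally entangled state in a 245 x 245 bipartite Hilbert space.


For a maximally entangled state in d x d:
S = log2(d) = log2(245)
= 7.9366

7.9366


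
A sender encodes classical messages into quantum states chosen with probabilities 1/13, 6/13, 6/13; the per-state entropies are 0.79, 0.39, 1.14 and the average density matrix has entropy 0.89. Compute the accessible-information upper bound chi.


chi = S(rho) - sum_i p_i * S(rho_i)
Weighted entropy = 1/13 * 0.79 + 6/13 * 0.39 + 6/13 * 1.14
= 0.7669
chi = 0.89 - 0.7669
= 0.1231

0.1231


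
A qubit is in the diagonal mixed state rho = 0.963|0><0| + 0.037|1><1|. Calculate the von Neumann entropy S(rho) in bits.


S = -p*log2(p) - (1-p)*log2(1-p)
p = 0.9630, 1-p = 0.0370
= -0.9630 * log2(0.9630) - 0.0370 * log2(0.0370)
= -(-0.0524) - (-0.1760)
= 0.2284

0.2284


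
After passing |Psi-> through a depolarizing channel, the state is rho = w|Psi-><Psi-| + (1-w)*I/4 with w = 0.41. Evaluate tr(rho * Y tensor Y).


|Psi-> = (|01> - |10>)/sqrt(2)
For the pure Bell state, <Y_A Y_B> = -1 (Bell-state Pauli correlator).
The maximally-mixed part I/4 has tr(I/4 * P tensor P) = 0 for any traceless Pauli P.
So <Y_A Y_B>_rho = w * (-1) + (1 - w) * 0
= 0.41 * (-1)
= -0.4100

-0.4100


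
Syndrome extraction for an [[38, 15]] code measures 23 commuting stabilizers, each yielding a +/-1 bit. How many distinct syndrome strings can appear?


Each stabilizer generator gives a binary (+1 or -1) measurement outcome.
With 23 independent generators:
Total syndromes = 2^23
= 8388608

8388608


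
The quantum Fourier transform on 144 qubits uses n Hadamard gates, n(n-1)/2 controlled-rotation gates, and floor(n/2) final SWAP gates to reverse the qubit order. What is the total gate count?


Hadamard gates: 144
Controlled rotations: n*(n-1)/2 = 144*143/2 = 10296
SWAP gates: floor(n/2) = floor(144/2) = 72
Total = 144 + 10296 + 72
= 10512

10512


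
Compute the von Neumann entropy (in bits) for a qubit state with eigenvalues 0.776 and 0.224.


S = -p*log2(p) - (1-p)*log2(1-p)
p = 0.7760, 1-p = 0.2240
= -0.7760 * log2(0.7760) - 0.2240 * log2(0.2240)
= -(-0.2839) - (-0.4835)
= 0.7674

0.7674


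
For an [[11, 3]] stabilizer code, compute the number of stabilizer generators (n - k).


For an [[n,k]] stabilizer code:
Number of stabilizer generators = n - k
= 11 - 3
= 8

8


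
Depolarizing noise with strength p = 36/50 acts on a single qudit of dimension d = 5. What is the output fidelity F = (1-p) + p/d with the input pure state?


F = (1-p) + p/d
= (1 - 0.7200) + 0.7200/5
= 0.2800 + 0.1440
= 0.4240

0.4240


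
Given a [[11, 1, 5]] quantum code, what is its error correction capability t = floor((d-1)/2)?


Code parameters: [[11, 1, 5]], distance d = 5.
Number of correctable errors = floor((d-1)/2)
= floor((5 - 1)/2)
= floor(4/2)
= 2

2


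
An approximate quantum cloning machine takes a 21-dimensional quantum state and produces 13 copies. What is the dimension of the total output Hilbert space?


Output space = H^(tensor 13) where dim(H) = 21
dim = 21^13
= 441 (after 2 factors)
= 9261 (after 3 factors)
= 194481 (after 4 factors)
= 4084101 (after 5 factors)
= 85766121 (after 6 factors)
= 1801088541 (after 7 factors)
= 37822859361 (after 8 factors)
= 794280046581 (after 9 factors)
= 16679880978201 (after 10 factors)
= 350277500542221 (after 11 factors)
= 7355827511386641 (after 12 factors)
= 154472377739119461 (after 13 factors)
= 154472377739119461

154472377739119461


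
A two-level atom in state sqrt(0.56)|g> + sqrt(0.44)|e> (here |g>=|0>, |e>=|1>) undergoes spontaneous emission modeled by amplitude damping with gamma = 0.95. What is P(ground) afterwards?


For amplitude damping with parameter gamma on state sqrt(a)|0> + sqrt(b)|1>:
alpha^2 = 0.56, beta^2 = 0.44
P(|0>) = alpha^2 + gamma * beta^2
= 0.56 + 0.95 * 0.44
= 0.56 + 0.4180
= 0.9780

0.9780


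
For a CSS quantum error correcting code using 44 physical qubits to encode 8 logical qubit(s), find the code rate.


Code rate R = k/n
= 8/44
= 0.1818

0.1818


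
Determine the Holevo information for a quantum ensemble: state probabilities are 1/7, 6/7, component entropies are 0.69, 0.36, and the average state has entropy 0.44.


chi = S(rho) - sum_i p_i * S(rho_i)
Weighted entropy = 1/7 * 0.69 + 6/7 * 0.36
= 0.4071
chi = 0.44 - 0.4071
= 0.0329

0.0329


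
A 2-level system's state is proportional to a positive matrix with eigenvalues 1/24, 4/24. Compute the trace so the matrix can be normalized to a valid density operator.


tr(M) = sum of eigenvalues
= 1/24 + 4/24
= 5/24
= 0.2083

0.2083


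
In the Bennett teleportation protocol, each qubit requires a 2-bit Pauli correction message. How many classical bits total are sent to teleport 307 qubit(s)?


Quantum teleportation requires 2 classical bits per qubit teleported.
307 qubit(s) -> 2 * 307 = 614 classical bits

614


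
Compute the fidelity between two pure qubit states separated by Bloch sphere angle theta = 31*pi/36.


For states separated by angle theta on Bloch sphere:
F = cos^2(theta/2)
theta = 31*pi/36 = 2.7053
theta/2 = 1.3526
cos(theta/2) = 0.2164
F = 0.0468

0.0468


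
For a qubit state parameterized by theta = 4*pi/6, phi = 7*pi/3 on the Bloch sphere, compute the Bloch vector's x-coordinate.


theta = 2.0944, phi = 7.3304
r_x = sin(theta)*cos(phi) = 0.8660 * 0.5000
r_x = 0.4330

0.4330


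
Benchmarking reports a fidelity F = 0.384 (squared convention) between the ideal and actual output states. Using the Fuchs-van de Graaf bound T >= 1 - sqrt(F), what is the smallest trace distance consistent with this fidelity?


Fuchs-van de Graaf (squared-fidelity convention): 1 - sqrt(F) <= T <= sqrt(1 - F).
Lower bound: T >= 1 - sqrt(F)
sqrt(F) = sqrt(0.384) = 0.6197
T >= 1 - 0.6197
T >= 0.3803

0.3803


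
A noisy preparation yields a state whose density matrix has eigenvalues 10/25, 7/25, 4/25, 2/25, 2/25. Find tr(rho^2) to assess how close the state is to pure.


tr(rho^2) = sum of eigenvalues squared
= (10/25)^2 + (7/25)^2 + (4/25)^2 + (2/25)^2 + (2/25)^2
= (100 + 49 + 16 + 4 + 4) / 625
= 173/625
= 0.2768

0.2768


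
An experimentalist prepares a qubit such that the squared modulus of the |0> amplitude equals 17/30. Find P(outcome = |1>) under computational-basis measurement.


|alpha|^2 = 17/30 = 0.5667
|beta|^2 = 1 - 17/30 = 13/30 = 0.4333
P(|1>) = |beta|^2 = 0.4333

0.4333


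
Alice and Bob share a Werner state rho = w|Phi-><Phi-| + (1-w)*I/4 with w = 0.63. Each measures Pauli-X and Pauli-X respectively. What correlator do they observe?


|Phi-> = (|00> - |11>)/sqrt(2)
For the pure Bell state, <X_A X_B> = -1 (Bell-state Pauli correlator).
The maximally-mixed part I/4 has tr(I/4 * P tensor P) = 0 for any traceless Pauli P.
So <X_A X_B>_rho = w * (-1) + (1 - w) * 0
= 0.63 * (-1)
= -0.6300

-0.6300


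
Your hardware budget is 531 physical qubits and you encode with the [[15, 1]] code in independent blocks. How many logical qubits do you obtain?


Each code block uses 15 physical qubits for 1 logical qubit(s).
Number of complete blocks = floor(531 / 15) = 35
Logical qubits = 35 * 1
= 35

35


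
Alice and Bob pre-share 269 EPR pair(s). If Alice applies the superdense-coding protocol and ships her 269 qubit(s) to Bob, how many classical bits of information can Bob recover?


Superdense coding allows 2 classical bits per shared entangled pair.
269 pair(s) -> 2 * 269 = 538 classical bits

538


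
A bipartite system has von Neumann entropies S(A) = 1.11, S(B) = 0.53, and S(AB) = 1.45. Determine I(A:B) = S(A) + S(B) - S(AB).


I(A:B) = S(A) + S(B) - S(AB)
= 1.11 + 0.53 - 1.45
= 0.1900

0.1900


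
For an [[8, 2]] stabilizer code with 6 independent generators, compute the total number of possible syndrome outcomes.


Each stabilizer generator gives a binary (+1 or -1) measurement outcome.
With 6 independent generators:
Total syndromes = 2^6
= 64

64


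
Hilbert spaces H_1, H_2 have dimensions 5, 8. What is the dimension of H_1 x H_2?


dim(H_1 x H_2) = 5 * 8
= 40

40


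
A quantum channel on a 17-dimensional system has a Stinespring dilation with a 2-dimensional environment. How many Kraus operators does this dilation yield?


Tracing out the environment in an orthonormal basis {|i>_E} gives Kraus operators K_i = <i|_E U |0>_E.
Number of Kraus operators = dim(H_env) = d_env
= 2

2


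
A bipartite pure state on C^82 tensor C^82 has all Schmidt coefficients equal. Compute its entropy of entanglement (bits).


For a maximally entangled state in d x d:
S = log2(d) = log2(82)
= 6.3576

6.3576


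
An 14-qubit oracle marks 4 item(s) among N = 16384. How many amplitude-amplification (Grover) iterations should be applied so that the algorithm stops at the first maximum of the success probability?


After j Grover iterations the success probability is P(j) = sin^2((2j+1)*theta), where sin(theta) = sqrt(k/N).
N = 2^14 = 16384, k = 4
sin(theta) = sqrt(k/N) = 0.015625
theta = arcsin(sqrt(k/N)) = 0.01562563585 rad
P(j) reaches its first maximum when (2j+1)*theta is as close as possible to pi/2, i.e. j = round(pi/(4*theta) - 1/2).
pi/(4*theta) - 1/2 = 49.7634
(For comparison, the common estimate pi/4 * sqrt(N/k) = 50.2655; the exact maximiser is used here.)
Optimal iterations = 50

50


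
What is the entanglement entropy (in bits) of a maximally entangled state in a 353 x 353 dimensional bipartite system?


For a maximally entangled state in d x d:
S = log2(d) = log2(353)
= 8.4635

8.4635


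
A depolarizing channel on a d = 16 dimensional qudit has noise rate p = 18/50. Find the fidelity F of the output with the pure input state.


F = (1-p) + p/d
= (1 - 0.3600) + 0.3600/16
= 0.6400 + 0.0225
= 0.6625

0.6625


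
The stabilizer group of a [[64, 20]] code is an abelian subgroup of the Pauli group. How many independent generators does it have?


For an [[n,k]] stabilizer code:
Number of stabilizer generators = n - k
= 64 - 20
= 44

44


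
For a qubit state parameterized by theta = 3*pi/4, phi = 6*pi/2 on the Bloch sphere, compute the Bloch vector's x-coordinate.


theta = 2.3562, phi = 9.4248
r_x = sin(theta)*cos(phi) = 0.7071 * -1.0000
r_x = -0.7071

-0.7071


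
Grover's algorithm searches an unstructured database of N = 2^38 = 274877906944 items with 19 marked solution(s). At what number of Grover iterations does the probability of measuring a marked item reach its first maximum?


After j Grover iterations the success probability is P(j) = sin^2((2j+1)*theta), where sin(theta) = sqrt(k/N).
N = 2^38 = 274877906944, k = 19
sin(theta) = sqrt(k/N) = 8.313939941e-06
theta = arcsin(sqrt(k/N)) = 8.313939941e-06 rad
P(j) reaches its first maximum when (2j+1)*theta is as close as possible to pi/2, i.e. j = round(pi/(4*theta) - 1/2).
pi/(4*theta) - 1/2 = 94467.1253
(For comparison, the common estimate pi/4 * sqrt(N/k) = 94467.6253; the exact maximiser is used here.)
Optimal iterations = 94467

94467


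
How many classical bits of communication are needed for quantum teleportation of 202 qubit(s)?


Quantum teleportation requires 2 classical bits per qubit teleported.
202 qubit(s) -> 2 * 202 = 404 classical bits

404


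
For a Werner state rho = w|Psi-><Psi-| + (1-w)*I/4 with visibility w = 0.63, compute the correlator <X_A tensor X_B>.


|Psi-> = (|01> - |10>)/sqrt(2)
For the pure Bell state, <X_A X_B> = -1 (Bell-state Pauli correlator).
The maximally-mixed part I/4 has tr(I/4 * P tensor P) = 0 for any traceless Pauli P.
So <X_A X_B>_rho = w * (-1) + (1 - w) * 0
= 0.63 * (-1)
= -0.6300

-0.6300


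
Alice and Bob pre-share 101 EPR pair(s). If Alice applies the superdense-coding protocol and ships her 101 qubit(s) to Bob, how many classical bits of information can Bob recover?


Superdense coding allows 2 classical bits per shared entangled pair.
101 pair(s) -> 2 * 101 = 202 classical bits

202


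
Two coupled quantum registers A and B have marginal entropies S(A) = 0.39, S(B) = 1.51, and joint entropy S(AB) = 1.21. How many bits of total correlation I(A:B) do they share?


I(A:B) = S(A) + S(B) - S(AB)
= 0.39 + 1.51 - 1.21
= 0.6900

0.6900


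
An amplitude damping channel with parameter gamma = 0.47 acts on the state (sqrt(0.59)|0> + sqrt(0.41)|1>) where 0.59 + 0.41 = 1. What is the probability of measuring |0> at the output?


For amplitude damping with parameter gamma on state sqrt(a)|0> + sqrt(b)|1>:
alpha^2 = 0.59, beta^2 = 0.41
P(|0>) = alpha^2 + gamma * beta^2
= 0.59 + 0.47 * 0.41
= 0.59 + 0.1927
= 0.7827

0.7827


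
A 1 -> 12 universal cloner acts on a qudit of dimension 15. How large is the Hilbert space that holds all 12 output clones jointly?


Output space = H^(tensor 12) where dim(H) = 15
dim = 15^12
= 225 (after 2 factors)
= 3375 (after 3 factors)
= 50625 (after 4 factors)
= 759375 (after 5 factors)
= 11390625 (after 6 factors)
= 170859375 (after 7 factors)
= 2562890625 (after 8 factors)
= 38443359375 (after 9 factors)
= 576650390625 (after 10 factors)
= 8649755859375 (after 11 factors)
= 129746337890625 (after 12 factors)
= 129746337890625

129746337890625


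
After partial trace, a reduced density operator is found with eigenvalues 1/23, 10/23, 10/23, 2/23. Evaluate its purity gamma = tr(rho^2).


tr(rho^2) = sum of eigenvalues squared
= (1/23)^2 + (10/23)^2 + (10/23)^2 + (2/23)^2
= (1 + 100 + 100 + 4) / 529
= 205/529
= 0.3875

0.3875


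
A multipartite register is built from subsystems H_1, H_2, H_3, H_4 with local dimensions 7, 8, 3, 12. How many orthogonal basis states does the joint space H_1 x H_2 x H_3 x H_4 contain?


dim(H_1 x H_2 x H_3 x H_4) = 7 * 8 * 3 * 12
= 56 * 3 * 12
= 168 * 12
= 2016

2016


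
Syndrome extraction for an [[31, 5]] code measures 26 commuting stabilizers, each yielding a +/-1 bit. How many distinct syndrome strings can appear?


Each stabilizer generator gives a binary (+1 or -1) measurement outcome.
With 26 independent generators:
Total syndromes = 2^26
= 67108864

67108864


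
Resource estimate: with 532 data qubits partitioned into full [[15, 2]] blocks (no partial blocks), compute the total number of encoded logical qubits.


Each code block uses 15 physical qubits for 2 logical qubit(s).
Number of complete blocks = floor(532 / 15) = 35
Logical qubits = 35 * 2
= 70

70


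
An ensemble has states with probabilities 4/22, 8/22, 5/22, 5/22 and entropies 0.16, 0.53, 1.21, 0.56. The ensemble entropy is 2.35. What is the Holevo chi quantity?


chi = S(rho) - sum_i p_i * S(rho_i)
Weighted entropy = 4/22 * 0.16 + 8/22 * 0.53 + 5/22 * 1.21 + 5/22 * 0.56
= 0.6241
chi = 2.35 - 0.6241
= 1.7259

1.7259


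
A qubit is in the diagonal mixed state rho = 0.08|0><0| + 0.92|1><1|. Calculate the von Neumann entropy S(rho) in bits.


S = -p*log2(p) - (1-p)*log2(1-p)
p = 0.0800, 1-p = 0.9200
= -0.0800 * log2(0.0800) - 0.9200 * log2(0.9200)
= -(-0.2915) - (-0.1107)
= 0.4022

0.4022


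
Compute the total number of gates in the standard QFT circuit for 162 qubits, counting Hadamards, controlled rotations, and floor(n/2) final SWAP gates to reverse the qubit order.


Hadamard gates: 162
Controlled rotations: n*(n-1)/2 = 162*161/2 = 13041
SWAP gates: floor(n/2) = floor(162/2) = 81
Total = 162 + 13041 + 81
= 13284

13284


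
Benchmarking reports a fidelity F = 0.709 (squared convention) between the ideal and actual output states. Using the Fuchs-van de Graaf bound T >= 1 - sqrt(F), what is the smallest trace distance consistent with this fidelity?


Fuchs-van de Graaf (squared-fidelity convention): 1 - sqrt(F) <= T <= sqrt(1 - F).
Lower bound: T >= 1 - sqrt(F)
sqrt(F) = sqrt(0.709) = 0.8420
T >= 1 - 0.8420
T >= 0.1580

0.1580


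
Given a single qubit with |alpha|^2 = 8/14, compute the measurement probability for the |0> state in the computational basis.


|alpha|^2 = 8/14 = 0.5714
|beta|^2 = 1 - 8/14 = 6/14 = 0.4286
P(|0>) = |alpha|^2 = 0.5714

0.5714


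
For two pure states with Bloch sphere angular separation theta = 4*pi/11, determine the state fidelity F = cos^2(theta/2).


For states separated by angle theta on Bloch sphere:
F = cos^2(theta/2)
theta = 4*pi/11 = 1.1424
theta/2 = 0.5712
cos(theta/2) = 0.8413
F = 0.7077

0.7077


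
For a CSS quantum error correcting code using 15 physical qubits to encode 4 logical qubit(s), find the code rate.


Code rate R = k/n
= 4/15
= 0.2667

0.2667


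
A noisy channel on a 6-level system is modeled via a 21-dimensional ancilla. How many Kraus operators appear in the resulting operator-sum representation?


Tracing out the environment in an orthonormal basis {|i>_E} gives Kraus operators K_i = <i|_E U |0>_E.
Number of Kraus operators = dim(H_env) = d_env
= 21

21


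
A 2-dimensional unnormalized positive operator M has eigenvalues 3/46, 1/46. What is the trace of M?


tr(M) = sum of eigenvalues
= 3/46 + 1/46
= 4/46
= 0.0870

0.0870


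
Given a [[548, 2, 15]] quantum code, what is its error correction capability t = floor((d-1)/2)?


Code parameters: [[548, 2, 15]], distance d = 15.
Number of correctable errors = floor((d-1)/2)
= floor((15 - 1)/2)
= floor(14/2)
= 7

7


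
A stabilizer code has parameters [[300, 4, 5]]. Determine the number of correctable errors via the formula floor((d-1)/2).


Code parameters: [[300, 4, 5]], distance d = 5.
Number of correctable errors = floor((d-1)/2)
= floor((5 - 1)/2)
= floor(4/2)
= 2

2


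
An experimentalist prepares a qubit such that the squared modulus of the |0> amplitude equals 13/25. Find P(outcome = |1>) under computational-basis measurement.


|alpha|^2 = 13/25 = 0.5200
|beta|^2 = 1 - 13/25 = 12/25 = 0.4800
P(|1>) = |beta|^2 = 0.4800

0.4800


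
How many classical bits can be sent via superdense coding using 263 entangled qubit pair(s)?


Superdense coding allows 2 classical bits per shared entangled pair.
263 pair(s) -> 2 * 263 = 526 classical bits

526


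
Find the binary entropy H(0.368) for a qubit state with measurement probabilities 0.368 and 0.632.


S = -p*log2(p) - (1-p)*log2(1-p)
p = 0.3680, 1-p = 0.6320
= -0.3680 * log2(0.3680) - 0.6320 * log2(0.6320)
= -(-0.5307) - (-0.4184)
= 0.9491

0.9491
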